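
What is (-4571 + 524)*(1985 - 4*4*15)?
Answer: -7062015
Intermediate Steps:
(-4571 + 524)*(1985 - 4*4*15) = -4047*(1985 - 16*15) = -4047*(1985 - 240) = -4047*1745 = -7062015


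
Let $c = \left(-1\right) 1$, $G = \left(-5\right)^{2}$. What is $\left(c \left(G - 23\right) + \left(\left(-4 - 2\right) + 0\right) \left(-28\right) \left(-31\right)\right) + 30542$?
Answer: $25332$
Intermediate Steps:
$G = 25$
$c = -1$
$\left(c \left(G - 23\right) + \left(\left(-4 - 2\right) + 0\right) \left(-28\right) \left(-31\right)\right) + 30542 = \left(- (25 - 23) + \left(\left(-4 - 2\right) + 0\right) \left(-28\right) \left(-31\right)\right) + 30542 = \left(\left(-1\right) 2 + \left(-6 + 0\right) \left(-28\right) \left(-31\right)\right) + 30542 = \left(-2 + \left(-6\right) \left(-28\right) \left(-31\right)\right) + 30542 = \left(-2 + 168 \left(-31\right)\right) + 30542 = \left(-2 - 5208\right) + 30542 = -5210 + 30542 = 25332$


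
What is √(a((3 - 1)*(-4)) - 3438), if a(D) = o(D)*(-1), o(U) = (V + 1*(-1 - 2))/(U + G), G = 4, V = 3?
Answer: 3*I*√382 ≈ 58.634*I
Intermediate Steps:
o(U) = 0 (o(U) = (3 + 1*(-1 - 2))/(U + 4) = (3 + 1*(-3))/(4 + U) = (3 - 3)/(4 + U) = 0/(4 + U) = 0)
a(D) = 0 (a(D) = 0*(-1) = 0)
√(a((3 - 1)*(-4)) - 3438) = √(0 - 3438) = √(-3438) = 3*I*√382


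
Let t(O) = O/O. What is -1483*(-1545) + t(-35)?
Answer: 2291236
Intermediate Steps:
t(O) = 1
-1483*(-1545) + t(-35) = -1483*(-1545) + 1 = 2291235 + 1 = 2291236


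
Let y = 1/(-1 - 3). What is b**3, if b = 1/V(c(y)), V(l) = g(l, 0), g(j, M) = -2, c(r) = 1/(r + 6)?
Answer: -1/8 ≈ -0.12500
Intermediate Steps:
y = -1/4 (y = 1/(-4) = -1/4 ≈ -0.25000)
c(r) = 1/(6 + r)
V(l) = -2
b = -1/2 (b = 1/(-2) = -1/2 ≈ -0.50000)
b**3 = (-1/2)**3 = -1/8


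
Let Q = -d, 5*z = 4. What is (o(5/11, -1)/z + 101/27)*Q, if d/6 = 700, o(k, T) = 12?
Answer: -708400/9 ≈ -78711.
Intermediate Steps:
z = ⅘ (z = (⅕)*4 = ⅘ ≈ 0.80000)
d = 4200 (d = 6*700 = 4200)
Q = -4200 (Q = -1*4200 = -4200)
(o(5/11, -1)/z + 101/27)*Q = (12/(⅘) + 101/27)*(-4200) = (12*(5/4) + 101*(1/27))*(-4200) = (15 + 101/27)*(-4200) = (506/27)*(-4200) = -708400/9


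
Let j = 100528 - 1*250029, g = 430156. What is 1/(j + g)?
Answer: 1/280655 ≈ 3.5631e-6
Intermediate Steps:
j = -149501 (j = 100528 - 250029 = -149501)
1/(j + g) = 1/(-149501 + 430156) = 1/280655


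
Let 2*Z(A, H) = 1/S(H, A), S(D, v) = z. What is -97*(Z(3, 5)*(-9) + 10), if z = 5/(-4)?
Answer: -6596/5 ≈ -1319.2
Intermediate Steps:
z = -5/4 (z = 5*(-1/4) = -5/4 ≈ -1.2500)
S(D, v) = -5/4
Z(A, H) = -2/5 (Z(A, H) = 1/(2*(-5/4)) = (1/2)*(-4/5) = -2/5)
-97*(Z(3, 5)*(-9) + 10) = -97*(-2/5*(-9) + 10) = -97*(18/5 + 10) = -97*68/5 = -6596/5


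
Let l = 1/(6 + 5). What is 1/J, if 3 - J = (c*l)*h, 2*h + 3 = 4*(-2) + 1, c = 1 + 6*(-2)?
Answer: -½ ≈ -0.50000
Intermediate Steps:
c = -11 (c = 1 - 12 = -11)
h = -5 (h = -3/2 + (4*(-2) + 1)/2 = -3/2 + (-8 + 1)/2 = -3/2 + (½)*(-7) = -3/2 - 7/2 = -5)
l = 1/11 ≈ 0.090909
J = -2 (J = 3 - (-11*1/11)*(-5) = 3 - (-1)*(-5) = 3 - 1*5 = 3 - 5 = -2)
1/J = 1/(-2) = -½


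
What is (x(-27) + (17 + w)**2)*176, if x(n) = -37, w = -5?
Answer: 18832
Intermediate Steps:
(x(-27) + (17 + w)**2)*176 = (-37 + (17 - 5)**2)*176 = (-37 + 12**2)*176 = (-37 + 144)*176 = 107*176 = 18832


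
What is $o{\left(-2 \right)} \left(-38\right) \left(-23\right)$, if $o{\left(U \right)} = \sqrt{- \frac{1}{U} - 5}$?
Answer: $1311 i \sqrt{2} \approx 1854.0 i$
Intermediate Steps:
$o{\left(U \right)} = \sqrt{-5 - \frac{1}{U}}$
$o{\left(-2 \right)} \left(-38\right) \left(-23\right) = \sqrt{-5 - \frac{1}{-2}} \left(-38\right) \left(-23\right) = \sqrt{-5 - - \frac{1}{2}} \left(-38\right) \left(-23\right) = \sqrt{-5 + \frac{1}{2}} \left(-38\right) \left(-23\right) = \sqrt{- \frac{9}{2}} \left(-38\right) \left(-23\right) = \frac{3 i \sqrt{2}}{2} \left(-38\right) \left(-23\right) = - 57 i \sqrt{2} \left(-23\right) = 1311 i \sqrt{2}$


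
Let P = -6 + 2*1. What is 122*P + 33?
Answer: -455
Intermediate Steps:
P = -4 (P = -6 + 2 = -4)
122*P + 33 = 122*(-4) + 33 = -488 + 33 = -455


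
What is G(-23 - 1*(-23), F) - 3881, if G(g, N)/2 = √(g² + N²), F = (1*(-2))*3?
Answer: -3869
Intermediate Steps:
F = -6 (F = -2*3 = -6)
G(g, N) = 2*√(N² + g²) (G(g, N) = 2*√(g² + N²) = 2*√(N² + g²))
G(-23 - 1*(-23), F) - 3881 = 2*√((-6)² + (-23 - 1*(-23))²) - 3881 = 2*√(36 + (-23 + 23)²) - 3881 = 2*√(36 + 0²) - 3881 = 2*√(36 + 0) - 3881 = 2*√36 - 3881 = 2*6 - 3881 = 12 - 3881 = -3869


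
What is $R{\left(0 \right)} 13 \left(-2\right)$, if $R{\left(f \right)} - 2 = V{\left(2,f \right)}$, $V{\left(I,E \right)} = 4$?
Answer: $-156$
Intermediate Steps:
$R{\left(f \right)} = 6$ ($R{\left(f \right)} = 2 + 4 = 6$)
$R{\left(0 \right)} 13 \left(-2\right) = 6 \cdot 13 \left(-2\right) = 6 \left(-26\right) = -156$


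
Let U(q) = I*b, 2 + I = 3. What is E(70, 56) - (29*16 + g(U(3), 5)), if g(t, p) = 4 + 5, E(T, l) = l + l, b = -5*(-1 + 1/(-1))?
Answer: -361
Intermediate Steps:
I = 1 (I = -2 + 3 = 1)
b = 10 (b = -5*(-1 - 1) = -5*(-2) = 10)
E(T, l) = 2*l
U(q) = 10 (U(q) = 1*10 = 10)
g(t, p) = 9
E(70, 56) - (29*16 + g(U(3), 5)) = 2*56 - (29*16 + 9) = 112 - (464 + 9) = 112 - 1*473 = 112 - 473 = -361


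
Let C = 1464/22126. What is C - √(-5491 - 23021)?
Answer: 732/11063 - 36*I*√22 ≈ 0.066167 - 168.85*I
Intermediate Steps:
C = 732/11063 (C = 1464*(1/22126) = 732/11063 ≈ 0.066167)
C - √(-5491 - 23021) = 732/11063 - √(-5491 - 23021) = 732/11063 - √(-28512) = 732/11063 - 36*I*√22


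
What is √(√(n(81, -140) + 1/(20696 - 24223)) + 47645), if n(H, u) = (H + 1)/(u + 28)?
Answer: √(116167414088180 + 24689*I*√7143169614)/49378 ≈ 218.28 + 0.0019604*I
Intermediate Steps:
n(H, u) = (1 + H)/(28 + u)
√(√(n(81, -140) + 1/(20696 - 24223)) + 47645) = √(√((1 + 81)/(28 - 140) + 1/(20696 - 24223)) + 47645) = √(√(82/(-112) + 1/(-3527)) + 47645) = √(√(-1/112*82 - 1/3527) + 47645) = √(√(-41/56 - 1/3527) + 47645) = √(√(-144663/197512) + 47645) = √(I*√7143169614/98756 + 47645) = √(47645 + I*√7143169614/98756)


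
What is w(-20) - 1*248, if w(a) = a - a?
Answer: -248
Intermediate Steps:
w(a) = 0
w(-20) - 1*248 = 0 - 1*248 = 0 - 248 = -248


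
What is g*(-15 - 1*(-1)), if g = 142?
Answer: -1988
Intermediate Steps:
g*(-15 - 1*(-1)) = 142*(-15 - 1*(-1)) = 142*(-15 + 1) = 142*(-14) = -1988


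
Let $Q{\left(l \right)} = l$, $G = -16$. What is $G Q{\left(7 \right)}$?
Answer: $-112$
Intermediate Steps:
$G Q{\left(7 \right)} = \left(-16\right) 7 = -112$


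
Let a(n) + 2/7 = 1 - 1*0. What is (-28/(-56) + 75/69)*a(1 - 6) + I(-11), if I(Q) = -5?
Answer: -1245/322 ≈ -3.8665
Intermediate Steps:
a(n) = 5/7 (a(n) = -2/7 + (1 - 1*0) = -2/7 + (1 + 0) = -2/7 + 1 = 5/7)
(-28/(-56) + 75/69)*a(1 - 6) + I(-11) = (-28/(-56) + 75/69)*(5/7) - 5 = (-28*(-1/56) + 75*(1/69))*(5/7) - 5 = (½ + 25/23)*(5/7) - 5 = (73/46)*(5/7) - 5 = 365/322 - 5 = -1245/322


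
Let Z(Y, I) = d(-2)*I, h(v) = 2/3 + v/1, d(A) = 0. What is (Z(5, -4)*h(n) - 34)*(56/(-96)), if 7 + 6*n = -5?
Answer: 119/6 ≈ 19.833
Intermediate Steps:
n = -2 (n = -7/6 + (⅙)*(-5) = -7/6 - ⅚ = -2)
h(v) = ⅔ + v (h(v) = 2*(⅓) + v*1 = ⅔ + v)
Z(Y, I) = 0 (Z(Y, I) = 0*I = 0)
(Z(5, -4)*h(n) - 34)*(56/(-96)) = (0*(⅔ - 2) - 34)*(56/(-96)) = (0*(-4/3) - 34)*(56*(-1/96)) = (0 - 34)*(-7/12) = -34*(-7/12) = 119/6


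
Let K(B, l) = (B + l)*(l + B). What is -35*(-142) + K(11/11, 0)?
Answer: 4971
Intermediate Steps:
K(B, l) = (B + l)² (K(B, l) = (B + l)*(B + l) = (B + l)²)
-35*(-142) + K(11/11, 0) = -35*(-142) + (11/11 + 0)² = 4970 + (11*(1/11) + 0)² = 4970 + (1 + 0)² = 4970 + 1² = 4970 + 1 = 4971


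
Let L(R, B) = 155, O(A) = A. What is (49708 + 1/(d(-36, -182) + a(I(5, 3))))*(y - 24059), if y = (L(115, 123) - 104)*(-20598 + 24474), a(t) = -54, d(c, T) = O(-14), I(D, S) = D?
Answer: 586850287231/68 ≈ 8.6302e+9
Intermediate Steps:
d(c, T) = -14
y = 197676 (y = (155 - 104)*(-20598 + 24474) = 51*3876 = 197676)
(49708 + 1/(d(-36, -182) + a(I(5, 3))))*(y - 24059) = (49708 + 1/(-14 - 54))*(197676 - 24059) = (49708 + 1/(-68))*173617 = (49708 - 1/68)*173617 = (3380143/68)*173617 = 586850287231/68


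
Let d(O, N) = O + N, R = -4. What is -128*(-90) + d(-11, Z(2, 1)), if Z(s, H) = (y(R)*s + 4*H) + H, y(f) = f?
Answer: 11506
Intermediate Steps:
Z(s, H) = -4*s + 5*H (Z(s, H) = (-4*s + 4*H) + H = -4*s + 5*H)
d(O, N) = N + O
-128*(-90) + d(-11, Z(2, 1)) = -128*(-90) + ((-4*2 + 5*1) - 11) = 11520 + ((-8 + 5) - 11) = 11520 + (-3 - 11) = 11520 - 14 = 11506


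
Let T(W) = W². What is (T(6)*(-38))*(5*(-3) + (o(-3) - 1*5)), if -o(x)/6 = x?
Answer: 2736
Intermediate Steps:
o(x) = -6*x
(T(6)*(-38))*(5*(-3) + (o(-3) - 1*5)) = (6²*(-38))*(5*(-3) + (-6*(-3) - 1*5)) = (36*(-38))*(-15 + (18 - 5)) = -1368*(-15 + 13) = -1368*(-2) = 2736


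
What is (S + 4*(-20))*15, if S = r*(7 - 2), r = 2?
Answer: -1050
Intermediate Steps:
S = 10 (S = 2*(7 - 2) = 2*5 = 10)
(S + 4*(-20))*15 = (10 + 4*(-20))*15 = (10 - 80)*15 = -70*15 = -1050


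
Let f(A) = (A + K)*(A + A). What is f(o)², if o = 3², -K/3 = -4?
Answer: 142884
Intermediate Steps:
K = 12 (K = -3*(-4) = 12)
o = 9
f(A) = 2*A*(12 + A) (f(A) = (A + 12)*(A + A) = (12 + A)*(2*A) = 2*A*(12 + A))
f(o)² = (2*9*(12 + 9))² = (2*9*21)² = 378² = 142884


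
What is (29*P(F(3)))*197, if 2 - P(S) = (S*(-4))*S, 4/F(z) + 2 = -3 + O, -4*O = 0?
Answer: 651282/25 ≈ 26051.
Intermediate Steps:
O = 0 (O = -¼*0 = 0)
F(z) = -⅘ (F(z) = 4/(-2 + (-3 + 0)) = 4/(-2 - 3) = 4/(-5) = 4*(-⅕) = -⅘)
P(S) = 2 + 4*S² (P(S) = 2 - S*(-4)*S = 2 - (-4*S)*S = 2 - (-4)*S² = 2 + 4*S²)
(29*P(F(3)))*197 = (29*(2 + 4*(-⅘)²))*197 = (29*(2 + 4*(16/25)))*197 = (29*(2 + 64/25))*197 = (29*(114/25))*197 = (3306/25)*197 = 651282/25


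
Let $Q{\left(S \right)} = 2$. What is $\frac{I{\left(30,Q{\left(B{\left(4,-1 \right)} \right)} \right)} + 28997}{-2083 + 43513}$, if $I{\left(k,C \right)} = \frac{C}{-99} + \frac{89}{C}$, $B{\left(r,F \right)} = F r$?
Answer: $\frac{5750213}{8203140} \approx 0.70098$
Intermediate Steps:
$I{\left(k,C \right)} = \frac{89}{C} - \frac{C}{99}$ ($I{\left(k,C \right)} = C \left(- \frac{1}{99}\right) + \frac{89}{C} = - \frac{C}{99} + \frac{89}{C} = \frac{89}{C} - \frac{C}{99}$)
$\frac{I{\left(30,Q{\left(B{\left(4,-1 \right)} \right)} \right)} + 28997}{-2083 + 43513} = \frac{\left(\frac{89}{2} - \frac{2}{99}\right) + 28997}{-2083 + 43513} = \frac{\left(89 \cdot \frac{1}{2} - \frac{2}{99}\right) + 28997}{41430} = \left(\left(\frac{89}{2} - \frac{2}{99}\right) + 28997\right) \frac{1}{41430} = \left(\frac{8807}{198} + 28997\right) \frac{1}{41430} = \frac{5750213}{198} \cdot \frac{1}{41430} = \frac{5750213}{8203140}$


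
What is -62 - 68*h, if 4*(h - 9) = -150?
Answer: 1876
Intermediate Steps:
h = -57/2 (h = 9 + (1/4)*(-150) = 9 - 75/2 = -57/2 ≈ -28.500)
-62 - 68*h = -62 - 68*(-57/2) = -62 + 1938 = 1876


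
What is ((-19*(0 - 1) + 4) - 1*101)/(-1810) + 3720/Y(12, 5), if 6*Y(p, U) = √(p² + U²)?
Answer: 20200107/11765 ≈ 1717.0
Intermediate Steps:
Y(p, U) = √(U² + p²)/6 (Y(p, U) = √(p² + U²)/6 = √(U² + p²)/6)
((-19*(0 - 1) + 4) - 1*101)/(-1810) + 3720/Y(12, 5) = ((-19*(0 - 1) + 4) - 1*101)/(-1810) + 3720/((√(5² + 12²)/6)) = ((-19*(-1) + 4) - 101)*(-1/1810) + 3720/((√(25 + 144)/6)) = ((19 + 4) - 101)*(-1/1810) + 3720/((√169/6)) = (23 - 101)*(-1/1810) + 3720/(((⅙)*13)) = -78*(-1/1810) + 3720/(13/6) = 39/905 + 3720*(6/13) = 39/905 + 22320/13 = 20200107/11765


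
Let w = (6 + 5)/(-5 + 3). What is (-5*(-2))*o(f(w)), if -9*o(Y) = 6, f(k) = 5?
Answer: -20/3 ≈ -6.6667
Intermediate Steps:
w = -11/2 (w = 11/(-2) = 11*(-1/2) = -11/2 ≈ -5.5000)
o(Y) = -2/3 (o(Y) = -1/9*6 = -2/3)
(-5*(-2))*o(f(w)) = -5*(-2)*(-2/3) = 10*(-2/3) = -20/3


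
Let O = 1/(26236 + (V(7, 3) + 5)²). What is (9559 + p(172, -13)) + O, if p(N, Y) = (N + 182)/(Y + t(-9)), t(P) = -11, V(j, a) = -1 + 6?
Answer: 251357369/26336 ≈ 9544.3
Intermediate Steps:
V(j, a) = 5
O = 1/26336 (O = 1/(26236 + (5 + 5)²) = 1/(26236 + 10²) = 1/(26236 + 100) = 1/26336 ≈ 3.7971e-5)
p(N, Y) = (182 + N)/(-11 + Y) (p(N, Y) = (N + 182)/(Y - 11) = (182 + N)/(-11 + Y))
(9559 + p(172, -13)) + O = (9559 + (182 + 172)/(-11 - 13)) + 1/26336 = (9559 + 354/(-24)) + 1/26336 = (9559 - 1/24*354) + 1/26336 = (9559 - 59/4) + 1/26336 = 38177/4 + 1/26336 = 251357369/26336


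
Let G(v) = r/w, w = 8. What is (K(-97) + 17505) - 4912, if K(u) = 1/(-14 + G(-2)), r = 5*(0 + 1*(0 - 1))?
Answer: 1473373/117 ≈ 12593.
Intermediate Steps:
r = -5 (r = 5*(0 + 1*(-1)) = 5*(0 - 1) = 5*(-1) = -5)
G(v) = -5/8
K(u) = -8/117 (K(u) = 1/(-14 - 5/8) = 1/(-117/8) = -8/117)
(K(-97) + 17505) - 4912 = (-8/117 + 17505) - 4912 = 2048077/117 - 4912 = 1473373/117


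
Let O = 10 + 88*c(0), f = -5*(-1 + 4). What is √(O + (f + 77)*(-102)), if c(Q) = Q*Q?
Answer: I*√6314 ≈ 79.461*I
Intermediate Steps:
c(Q) = Q²
f = -15 (f = -5*3 = -15)
O = 10 (O = 10 + 88*0² = 10 + 88*0 = 10 + 0 = 10)
√(O + (f + 77)*(-102)) = √(10 + (-15 + 77)*(-102)) = √(10 + 62*(-102)) = √(10 - 6324) = √(-6314) = I*√6314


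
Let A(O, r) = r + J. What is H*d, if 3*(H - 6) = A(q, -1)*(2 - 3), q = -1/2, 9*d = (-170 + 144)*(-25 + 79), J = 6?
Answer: -676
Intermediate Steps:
d = -156 (d = ((-170 + 144)*(-25 + 79))/9 = (-26*54)/9 = (⅑)*(-1404) = -156)
q = -½ (q = -1*½ = -½ ≈ -0.50000)
A(O, r) = 6 + r (A(O, r) = r + 6 = 6 + r)
H = 13/3 (H = 6 + ((6 - 1)*(2 - 3))/3 = 6 + (5*(-1))/3 = 6 + (⅓)*(-5) = 6 - 5/3 = 13/3 ≈ 4.3333)
H*d = (13/3)*(-156) = -676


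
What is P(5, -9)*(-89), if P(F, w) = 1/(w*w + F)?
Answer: -89/86 ≈ -1.0349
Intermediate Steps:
P(F, w) = 1/(F + w²) (P(F, w) = 1/(w² + F) = 1/(F + w²))
P(5, -9)*(-89) = -89/(5 + (-9)²) = -89/(5 + 81) = -89/86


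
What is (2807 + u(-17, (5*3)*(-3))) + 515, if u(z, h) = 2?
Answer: 3324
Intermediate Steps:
(2807 + u(-17, (5*3)*(-3))) + 515 = (2807 + 2) + 515 = 2809 + 515 = 3324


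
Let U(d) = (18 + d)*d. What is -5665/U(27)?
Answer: -1133/243 ≈ -4.6626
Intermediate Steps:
U(d) = d*(18 + d)
-5665/U(27) = -5665*1/(27*(18 + 27)) = -5665/(27*45) = -5665/1215 = -5665*1/1215 = -1133/243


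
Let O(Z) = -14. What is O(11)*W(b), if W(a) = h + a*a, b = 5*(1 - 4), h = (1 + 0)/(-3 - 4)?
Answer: -3148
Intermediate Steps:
h = -⅐ (h = 1/(-7) = 1*(-⅐) = -⅐ ≈ -0.14286)
b = -15 (b = 5*(-3) = -15)
W(a) = -⅐ + a² (W(a) = -⅐ + a*a = -⅐ + a²)
O(11)*W(b) = -14*(-⅐ + (-15)²) = -14*(-⅐ + 225) = -14*1574/7 = -3148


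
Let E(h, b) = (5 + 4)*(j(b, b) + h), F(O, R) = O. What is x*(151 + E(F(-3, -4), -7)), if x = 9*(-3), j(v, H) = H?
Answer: -1647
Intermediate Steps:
E(h, b) = 9*b + 9*h (E(h, b) = (5 + 4)*(b + h) = 9*(b + h) = 9*b + 9*h)
x = -27
x*(151 + E(F(-3, -4), -7)) = -27*(151 + (9*(-7) + 9*(-3))) = -27*(151 + (-63 - 27)) = -27*(151 - 90) = -27*61 = -1647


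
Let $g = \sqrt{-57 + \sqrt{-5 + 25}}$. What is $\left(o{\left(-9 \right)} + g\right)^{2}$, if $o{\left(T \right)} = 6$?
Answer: $\left(6 + i \sqrt{57 - 2 \sqrt{5}}\right)^{2} \approx -16.528 + 86.971 i$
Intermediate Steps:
$g = \sqrt{-57 + 2 \sqrt{5}}$ ($g = \sqrt{-57 + \sqrt{20}} = \sqrt{-57 + 2 \sqrt{5}} \approx 7.2476 i$)
$\left(o{\left(-9 \right)} + g\right)^{2} = \left(6 + \sqrt{-57 + 2 \sqrt{5}}\right)^{2}$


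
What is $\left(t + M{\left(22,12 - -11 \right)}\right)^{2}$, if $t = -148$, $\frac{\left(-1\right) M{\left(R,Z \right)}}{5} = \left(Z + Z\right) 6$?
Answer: $2334784$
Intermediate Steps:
$M{\left(R,Z \right)} = - 60 Z$ ($M{\left(R,Z \right)} = - 5 \left(Z + Z\right) 6 = - 5 \cdot 2 Z 6 = - 5 \cdot 12 Z = - 60 Z$)
$\left(t + M{\left(22,12 - -11 \right)}\right)^{2} = \left(-148 - 60 \left(12 - -11\right)\right)^{2} = \left(-148 - 60 \left(12 + 11\right)\right)^{2} = \left(-148 - 1380\right)^{2} = \left(-1528\right)^{2} = 2334784$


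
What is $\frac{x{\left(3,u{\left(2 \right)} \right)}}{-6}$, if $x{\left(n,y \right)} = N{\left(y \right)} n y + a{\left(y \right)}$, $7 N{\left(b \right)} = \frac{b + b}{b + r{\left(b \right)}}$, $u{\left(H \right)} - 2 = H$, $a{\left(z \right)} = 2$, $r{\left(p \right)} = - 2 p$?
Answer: $\frac{5}{21} \approx 0.2381$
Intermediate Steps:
$u{\left(H \right)} = 2 + H$
$N{\left(b \right)} = - \frac{2}{7}$ ($N{\left(b \right)} = \frac{\left(b + b\right) \frac{1}{b - 2 b}}{7} = \frac{2 b \frac{1}{\left(-1\right) b}}{7} = \frac{2 b \left(- \frac{1}{b}\right)}{7} = \frac{1}{7} \left(-2\right) = - \frac{2}{7}$)
$x{\left(n,y \right)} = 2 - \frac{2 n y}{7}$ ($x{\left(n,y \right)} = - \frac{2 n}{7} y + 2 = - \frac{2 n y}{7} + 2 = 2 - \frac{2 n y}{7}$)
$\frac{x{\left(3,u{\left(2 \right)} \right)}}{-6} = \frac{2 - \frac{6 \left(2 + 2\right)}{7}}{-6} = \left(2 - \frac{6}{7} \cdot 4\right) \left(- \frac{1}{6}\right) = \left(2 - \frac{24}{7}\right) \left(- \frac{1}{6}\right) = \left(- \frac{10}{7}\right) \left(- \frac{1}{6}\right) = \frac{5}{21}$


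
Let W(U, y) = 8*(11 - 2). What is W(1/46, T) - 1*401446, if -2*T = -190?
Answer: -401374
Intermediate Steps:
T = 95 (T = -1/2*(-190) = 95)
W(U, y) = 72 (W(U, y) = 8*9 = 72)
W(1/46, T) - 1*401446 = 72 - 1*401446 = 72 - 401446 = -401374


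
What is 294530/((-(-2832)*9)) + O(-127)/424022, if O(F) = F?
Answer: 31220990671/2701868184 ≈ 11.555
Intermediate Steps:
294530/((-(-2832)*9)) + O(-127)/424022 = 294530/((-(-2832)*9)) - 127/424022 = 294530/((-118*(-216))) - 127*1/424022 = 294530/25488 - 127/424022 = 294530*(1/25488) - 127/424022 = 147265/12744 - 127/424022 = 31220990671/2701868184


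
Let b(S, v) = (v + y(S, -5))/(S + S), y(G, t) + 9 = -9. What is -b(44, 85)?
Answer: -67/88 ≈ -0.76136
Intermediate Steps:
y(G, t) = -18 (y(G, t) = -9 - 9 = -18)
b(S, v) = (-18 + v)/(2*S) (b(S, v) = (v - 18)/(S + S) = (-18 + v)/((2*S)) = (-18 + v)*(1/(2*S)) = (-18 + v)/(2*S))
-b(44, 85) = -(-18 + 85)/(2*44) = -67/(2*44) = -1*67/88 = -67/88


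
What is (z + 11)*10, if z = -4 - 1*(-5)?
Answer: 120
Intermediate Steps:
z = 1 (z = -4 + 5 = 1)
(z + 11)*10 = (1 + 11)*10 = 12*10 = 120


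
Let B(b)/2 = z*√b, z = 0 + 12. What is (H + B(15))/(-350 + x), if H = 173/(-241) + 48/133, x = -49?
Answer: 11441/12789147 - 8*√15/133 ≈ -0.23207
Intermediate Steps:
H = -11441/32053 (H = 173*(-1/241) + 48*(1/133) = -173/241 + 48/133 = -11441/32053 ≈ -0.35694)
z = 12
B(b) = 24*√b (B(b) = 2*(12*√b) = 24*√b)
(H + B(15))/(-350 + x) = (-11441/32053 + 24*√15)/(-350 - 49) = (-11441/32053 + 24*√15)/(-399) = (-11441/32053 + 24*√15)*(-1/399) = 11441/12789147 - 8*√15/133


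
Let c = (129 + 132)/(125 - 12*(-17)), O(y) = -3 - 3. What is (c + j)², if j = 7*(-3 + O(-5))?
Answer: 418857156/108241 ≈ 3869.7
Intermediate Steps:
O(y) = -6
j = -63 (j = 7*(-3 - 6) = 7*(-9) = -63)
c = 261/329 (c = 261/(125 + 204) = 261/329 ≈ 0.79331)
(c + j)² = (261/329 - 63)² = (-20466/329)² = 418857156/108241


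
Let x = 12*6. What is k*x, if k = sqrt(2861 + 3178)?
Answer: 216*sqrt(671) ≈ 5595.2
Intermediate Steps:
x = 72
k = 3*sqrt(671) (k = sqrt(6039) = 3*sqrt(671) ≈ 77.711)
k*x = (3*sqrt(671))*72 = 216*sqrt(671)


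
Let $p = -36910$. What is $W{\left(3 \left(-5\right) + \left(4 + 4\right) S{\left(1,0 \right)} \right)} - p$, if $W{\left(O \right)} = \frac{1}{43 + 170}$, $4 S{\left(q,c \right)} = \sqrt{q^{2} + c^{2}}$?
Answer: $\frac{7861831}{213} \approx 36910.0$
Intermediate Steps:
$S{\left(q,c \right)} = \frac{\sqrt{c^{2} + q^{2}}}{4}$ ($S{\left(q,c \right)} = \frac{\sqrt{q^{2} + c^{2}}}{4} = \frac{\sqrt{c^{2} + q^{2}}}{4}$)
$W{\left(O \right)} = \frac{1}{213}$
$W{\left(3 \left(-5\right) + \left(4 + 4\right) S{\left(1,0 \right)} \right)} - p = \frac{1}{213} - -36910 = \frac{1}{213} + 36910 = \frac{7861831}{213}$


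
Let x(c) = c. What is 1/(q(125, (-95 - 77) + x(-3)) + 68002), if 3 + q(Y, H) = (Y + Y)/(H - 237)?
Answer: 206/14007669 ≈ 1.4706e-5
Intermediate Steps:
q(Y, H) = -3 + 2*Y/(-237 + H) (q(Y, H) = -3 + (Y + Y)/(H - 237) = -3 + (2*Y)/(-237 + H) = -3 + 2*Y/(-237 + H))
1/(q(125, (-95 - 77) + x(-3)) + 68002) = 1/((711 - 3*((-95 - 77) - 3) + 2*125)/(-237 + ((-95 - 77) - 3)) + 68002) = 1/((711 - 3*(-172 - 3) + 250)/(-237 + (-172 - 3)) + 68002) = 1/((711 - 3*(-175) + 250)/(-237 - 175) + 68002) = 1/((711 + 525 + 250)/(-412) + 68002) = 1/(-1/412*1486 + 68002) = 1/(-743/206 + 68002) = 1/(14007669/206) = 206/14007669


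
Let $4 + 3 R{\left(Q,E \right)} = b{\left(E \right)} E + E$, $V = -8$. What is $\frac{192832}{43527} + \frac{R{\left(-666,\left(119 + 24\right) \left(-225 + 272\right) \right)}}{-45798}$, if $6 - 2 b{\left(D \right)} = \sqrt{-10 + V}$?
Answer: $\frac{468962112}{110747197} + \frac{6721 i \sqrt{2}}{91596} \approx 4.2345 + 0.10377 i$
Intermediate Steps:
$b{\left(D \right)} = 3 - \frac{3 i \sqrt{2}}{2}$ ($b{\left(D \right)} = 3 - \frac{\sqrt{-10 - 8}}{2} = 3 - \frac{\sqrt{-18}}{2} = 3 - \frac{3 i \sqrt{2}}{2}$)
$R{\left(Q,E \right)} = - \frac{4}{3} + \frac{E}{3} + \frac{E \left(3 - \frac{3 i \sqrt{2}}{2}\right)}{3}$ ($R{\left(Q,E \right)} = - \frac{4}{3} + \frac{\left(3 - \frac{3 i \sqrt{2}}{2}\right) E + E}{3} = - \frac{4}{3} + \frac{E \left(3 - \frac{3 i \sqrt{2}}{2}\right) + E}{3} = - \frac{4}{3} + \frac{E + E \left(3 - \frac{3 i \sqrt{2}}{2}\right)}{3} = - \frac{4}{3} + \left(\frac{E}{3} + \frac{E \left(3 - \frac{3 i \sqrt{2}}{2}\right)}{3}\right) = - \frac{4}{3} + \frac{E}{3} + \frac{E \left(3 - \frac{3 i \sqrt{2}}{2}\right)}{3}$)
$\frac{192832}{43527} + \frac{R{\left(-666,\left(119 + 24\right) \left(-225 + 272\right) \right)}}{-45798} = \frac{192832}{43527} + \frac{- \frac{4}{3} + \frac{4 \left(119 + 24\right) \left(-225 + 272\right)}{3} - \frac{i \left(119 + 24\right) \left(-225 + 272\right) \sqrt{2}}{2}}{-45798} = 192832 \cdot \frac{1}{43527} + \left(- \frac{4}{3} + \frac{4 \cdot 143 \cdot 47}{3} - \frac{i 143 \cdot 47 \sqrt{2}}{2}\right) \left(- \frac{1}{45798}\right) = \frac{192832}{43527} + \left(- \frac{4}{3} + \frac{4}{3} \cdot 6721 - \frac{1}{2} i 6721 \sqrt{2}\right) \left(- \frac{1}{45798}\right) = \frac{192832}{43527} + \left(- \frac{4}{3} + \frac{26884}{3} - \frac{6721 i \sqrt{2}}{2}\right) \left(- \frac{1}{45798}\right) = \frac{192832}{43527} + \left(8960 - \frac{6721 i \sqrt{2}}{2}\right) \left(- \frac{1}{45798}\right) = \frac{192832}{43527} - \left(\frac{4480}{22899} - \frac{6721 i \sqrt{2}}{91596}\right) = \frac{468962112}{110747197} + \frac{6721 i \sqrt{2}}{91596}$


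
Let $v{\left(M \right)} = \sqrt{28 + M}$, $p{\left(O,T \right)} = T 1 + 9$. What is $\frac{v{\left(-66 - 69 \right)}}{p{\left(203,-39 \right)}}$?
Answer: $- \frac{i \sqrt{107}}{30} \approx - 0.3448 i$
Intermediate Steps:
$p{\left(O,T \right)} = 9 + T$ ($p{\left(O,T \right)} = T + 9 = 9 + T$)
$\frac{v{\left(-66 - 69 \right)}}{p{\left(203,-39 \right)}} = \frac{\sqrt{28 - 135}}{9 - 39} = \frac{\sqrt{28 - 135}}{-30} = \sqrt{28 - 135} \left(- \frac{1}{30}\right) = \sqrt{-107} \left(- \frac{1}{30}\right) = i \sqrt{107} \left(- \frac{1}{30}\right) = - \frac{i \sqrt{107}}{30}$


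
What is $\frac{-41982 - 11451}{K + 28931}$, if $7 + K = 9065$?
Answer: $- \frac{1979}{1407} \approx -1.4065$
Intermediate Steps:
$K = 9058$ ($K = -7 + 9065 = 9058$)
$\frac{-41982 - 11451}{K + 28931} = \frac{-41982 - 11451}{9058 + 28931} = - \frac{53433}{37989} = \left(-53433\right) \frac{1}{37989} = - \frac{1979}{1407}$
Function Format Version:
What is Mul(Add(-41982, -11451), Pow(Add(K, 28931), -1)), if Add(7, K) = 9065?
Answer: Rational(-1979, 1407) ≈ -1.4065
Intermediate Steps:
K = 9058 (K = Add(-7, 9065) = 9058)
Mul(Add(-41982, -11451), Pow(Add(K, 28931), -1)) = Mul(Add(-41982, -11451), Pow(Add(9058, 28931), -1)) = Mul(-53433, Pow(37989, -1)) = Mul(-53433, Rational(1, 37989)) = Rational(-1979, 1407)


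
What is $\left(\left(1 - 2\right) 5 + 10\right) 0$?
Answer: $0$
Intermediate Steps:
$\left(\left(1 - 2\right) 5 + 10\right) 0 = \left(\left(-1\right) 5 + 10\right) 0 = \left(-5 + 10\right) 0 = 5 \cdot 0 = 0$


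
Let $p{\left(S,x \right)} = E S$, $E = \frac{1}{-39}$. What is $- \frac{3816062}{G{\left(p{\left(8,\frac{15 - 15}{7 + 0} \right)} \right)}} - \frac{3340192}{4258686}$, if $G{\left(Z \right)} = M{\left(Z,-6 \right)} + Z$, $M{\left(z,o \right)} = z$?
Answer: $\frac{158451232330919}{17034744} \approx 9.3016 \cdot 10^{6}$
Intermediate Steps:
$E = - \frac{1}{39} \approx -0.025641$
$p{\left(S,x \right)} = - \frac{S}{39}$
$G{\left(Z \right)} = 2 Z$ ($G{\left(Z \right)} = Z + Z = 2 Z$)
$- \frac{3816062}{G{\left(p{\left(8,\frac{15 - 15}{7 + 0} \right)} \right)}} - \frac{3340192}{4258686} = - \frac{3816062}{2 \left(\left(- \frac{1}{39}\right) 8\right)} - \frac{3340192}{4258686} = - \frac{3816062}{2 \left(- \frac{8}{39}\right)} - \frac{1670096}{2129343} = - \frac{3816062}{- \frac{16}{39}} - \frac{1670096}{2129343} = \left(-3816062\right) \left(- \frac{39}{16}\right) - \frac{1670096}{2129343} = \frac{74413209}{8} - \frac{1670096}{2129343} = \frac{158451232330919}{17034744}$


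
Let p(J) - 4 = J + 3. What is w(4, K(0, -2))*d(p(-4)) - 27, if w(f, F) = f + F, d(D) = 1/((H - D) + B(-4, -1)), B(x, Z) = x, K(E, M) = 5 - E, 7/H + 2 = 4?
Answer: -207/7 ≈ -29.571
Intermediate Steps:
H = 7/2 (H = 7/(-2 + 4) = 7/2 ≈ 3.5000)
p(J) = 7 + J (p(J) = 4 + (J + 3) = 4 + (3 + J) = 7 + J)
d(D) = 1/(-1/2 - D) (d(D) = 1/((7/2 - D) - 4) = 1/(-1/2 - D))
w(f, F) = F + f
w(4, K(0, -2))*d(p(-4)) - 27 = ((5 - 1*0) + 4)*(-2/(1 + 2*(7 - 4))) - 27 = ((5 + 0) + 4)*(-2/(1 + 2*3)) - 27 = (5 + 4)*(-2/(1 + 6)) - 27 = 9*(-2/7) - 27 = -18/7 - 27 = -207/7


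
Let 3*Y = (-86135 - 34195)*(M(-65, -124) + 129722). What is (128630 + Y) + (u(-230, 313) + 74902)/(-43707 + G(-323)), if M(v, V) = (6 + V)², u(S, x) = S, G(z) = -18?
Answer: -251922131076422/43725 ≈ -5.7615e+9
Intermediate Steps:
Y = -5761641060 (Y = ((-86135 - 34195)*((6 - 124)² + 129722))/3 = (-120330*((-118)² + 129722))/3 = (-120330*(13924 + 129722))/3 = (-120330*143646)/3 = (⅓)*(-17284923180) = -5761641060)
(128630 + Y) + (u(-230, 313) + 74902)/(-43707 + G(-323)) = (128630 - 5761641060) + (-230 + 74902)/(-43707 - 18) = -5761512430 + 74672/(-43725) = -5761512430 + 74672*(-1/43725) = -5761512430 - 74672/43725 = -251922131076422/43725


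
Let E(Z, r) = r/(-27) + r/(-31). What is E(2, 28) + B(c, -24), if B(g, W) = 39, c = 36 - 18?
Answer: 31019/837 ≈ 37.060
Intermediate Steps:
E(Z, r) = -58*r/837 (E(Z, r) = r*(-1/27) + r*(-1/31) = -r/27 - r/31 = -58*r/837)
c = 18
E(2, 28) + B(c, -24) = -58/837*28 + 39 = -1624/837 + 39 = 31019/837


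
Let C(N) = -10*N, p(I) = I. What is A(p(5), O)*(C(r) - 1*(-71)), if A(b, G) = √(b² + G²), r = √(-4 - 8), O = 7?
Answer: √74*(71 - 20*I*√3) ≈ 610.76 - 297.99*I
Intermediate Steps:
r = 2*I*√3 (r = √(-12) = 2*I*√3 ≈ 3.4641*I)
A(b, G) = √(G² + b²)
A(p(5), O)*(C(r) - 1*(-71)) = √(7² + 5²)*(-20*I*√3 - 1*(-71)) = √(49 + 25)*(-20*I*√3 + 71) = √74*(71 - 20*I*√3)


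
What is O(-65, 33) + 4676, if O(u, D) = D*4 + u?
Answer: 4743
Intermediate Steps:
O(u, D) = u + 4*D (O(u, D) = 4*D + u = u + 4*D)
O(-65, 33) + 4676 = (-65 + 4*33) + 4676 = (-65 + 132) + 4676 = 67 + 4676 = 4743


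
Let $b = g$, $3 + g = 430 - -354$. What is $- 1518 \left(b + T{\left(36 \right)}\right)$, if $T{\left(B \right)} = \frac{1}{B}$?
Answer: $- \frac{7113601}{6} \approx -1.1856 \cdot 10^{6}$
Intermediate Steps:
$g = 781$ ($g = -3 + \left(430 - -354\right) = -3 + \left(430 + 354\right) = -3 + 784 = 781$)
$b = 781$
$- 1518 \left(b + T{\left(36 \right)}\right) = - 1518 \left(781 + \frac{1}{36}\right) = \left(-1518\right) \frac{28117}{36} = - \frac{7113601}{6}$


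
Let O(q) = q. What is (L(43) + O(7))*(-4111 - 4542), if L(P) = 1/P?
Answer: -2613206/43 ≈ -60772.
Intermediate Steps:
(L(43) + O(7))*(-4111 - 4542) = (1/43 + 7)*(-4111 - 4542) = (1/43 + 7)*(-8653) = (302/43)*(-8653) = -2613206/43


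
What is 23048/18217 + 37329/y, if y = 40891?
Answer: 1622478161/744911347 ≈ 2.1781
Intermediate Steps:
23048/18217 + 37329/y = 23048/18217 + 37329/40891 = 1622478161/744911347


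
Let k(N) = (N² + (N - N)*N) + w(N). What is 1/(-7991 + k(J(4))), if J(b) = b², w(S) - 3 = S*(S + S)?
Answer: -1/7220 ≈ -0.00013850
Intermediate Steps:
w(S) = 3 + 2*S² (w(S) = 3 + S*(S + S) = 3 + S*(2*S) = 3 + 2*S²)
k(N) = 3 + 3*N² (k(N) = (N² + (N - N)*N) + (3 + 2*N²) = (N² + 0*N) + (3 + 2*N²) = (N² + 0) + (3 + 2*N²) = N² + (3 + 2*N²) = 3 + 3*N²)
1/(-7991 + k(J(4))) = 1/(-7991 + (3 + 3*(4²)²)) = 1/(-7991 + (3 + 3*16²)) = 1/(-7991 + (3 + 3*256)) = 1/(-7991 + (3 + 768)) = 1/(-7991 + 771) = 1/(-7220) = -1/7220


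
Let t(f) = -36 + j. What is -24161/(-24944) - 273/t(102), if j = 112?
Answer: -1243369/473936 ≈ -2.6235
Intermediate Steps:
t(f) = 76 (t(f) = -36 + 112 = 76)
-24161/(-24944) - 273/t(102) = -24161/(-24944) - 273/76 = -24161*(-1/24944) - 273*1/76 = 24161/24944 - 273/76 = -1243369/473936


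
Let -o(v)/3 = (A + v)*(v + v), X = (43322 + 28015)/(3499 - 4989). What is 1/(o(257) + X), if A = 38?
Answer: -1490/677857437 ≈ -2.1981e-6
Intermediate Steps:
X = -71337/1490 (X = 71337/(-1490) = 71337*(-1/1490) = -71337/1490 ≈ -47.877)
o(v) = -6*v*(38 + v) (o(v) = -3*(38 + v)*(v + v) = -3*(38 + v)*2*v = -6*v*(38 + v))
1/(o(257) + X) = 1/(-6*257*(38 + 257) - 71337/1490) = 1/(-6*257*295 - 71337/1490) = 1/(-454890 - 71337/1490) = 1/(-677857437/1490) = -1490/677857437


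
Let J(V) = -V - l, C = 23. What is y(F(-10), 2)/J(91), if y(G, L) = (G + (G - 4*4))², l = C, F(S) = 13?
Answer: -50/57 ≈ -0.87719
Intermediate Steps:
l = 23
y(G, L) = (-16 + 2*G)² (y(G, L) = (G + (G - 16))² = (G + (-16 + G))² = (-16 + 2*G)²)
J(V) = -23 - V (J(V) = -V - 1*23 = -V - 23 = -23 - V)
y(F(-10), 2)/J(91) = (4*(-8 + 13)²)/(-23 - 1*91) = (4*5²)/(-23 - 91) = (4*25)/(-114) = 100*(-1/114) = -50/57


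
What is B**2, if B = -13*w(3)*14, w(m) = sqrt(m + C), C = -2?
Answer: 33124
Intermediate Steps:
w(m) = sqrt(-2 + m) (w(m) = sqrt(m - 2) = sqrt(-2 + m))
B = -182 (B = -13*sqrt(-2 + 3)*14 = -13*sqrt(1)*14 = -13*1*14 = -13*14 = -182)
B**2 = (-182)**2 = 33124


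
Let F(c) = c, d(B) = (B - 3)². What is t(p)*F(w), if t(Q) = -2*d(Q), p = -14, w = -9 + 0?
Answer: 5202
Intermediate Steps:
w = -9
d(B) = (-3 + B)²
t(Q) = -2*(-3 + Q)²
t(p)*F(w) = -2*(-3 - 14)²*(-9) = -2*(-17)²*(-9) = -2*289*(-9) = -578*(-9) = 5202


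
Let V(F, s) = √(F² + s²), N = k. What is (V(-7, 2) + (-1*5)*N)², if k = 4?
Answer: (20 - √53)² ≈ 161.80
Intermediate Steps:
N = 4
(V(-7, 2) + (-1*5)*N)² = (√((-7)² + 2²) - 1*5*4)² = (√(49 + 4) - 5*4)² = (√53 - 20)² = (-20 + √53)²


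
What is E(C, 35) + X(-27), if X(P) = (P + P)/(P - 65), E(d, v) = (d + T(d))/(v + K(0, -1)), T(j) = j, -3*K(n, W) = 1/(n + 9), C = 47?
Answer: 35559/10856 ≈ 3.2755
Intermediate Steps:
K(n, W) = -1/(3*(9 + n)) (K(n, W) = -1/(3*(n + 9)) = -1/(3*(9 + n)))
E(d, v) = 2*d/(-1/27 + v) (E(d, v) = (d + d)/(v - 1/(27 + 3*0)) = (2*d)/(v - 1/(27 + 0)) = (2*d)/(v - 1/27) = (2*d)/(-1/27 + v) = 2*d/(-1/27 + v))
X(P) = 2*P/(-65 + P) (X(P) = (2*P)/(-65 + P) = 2*P/(-65 + P))
E(C, 35) + X(-27) = 54*47/(-1 + 27*35) + 2*(-27)/(-65 - 27) = 54*47/(-1 + 945) + 2*(-27)/(-92) = 54*47/944 + 2*(-27)*(-1/92) = 54*47*(1/944) + 27/46 = 1269/472 + 27/46 = 35559/10856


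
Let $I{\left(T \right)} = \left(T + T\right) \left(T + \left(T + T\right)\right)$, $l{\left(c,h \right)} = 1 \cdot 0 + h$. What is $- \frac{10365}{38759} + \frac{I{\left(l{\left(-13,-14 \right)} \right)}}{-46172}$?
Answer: $- \frac{18719763}{63913591} \approx -0.29289$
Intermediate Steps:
$l{\left(c,h \right)} = h$ ($l{\left(c,h \right)} = 0 + h = h$)
$I{\left(T \right)} = 6 T^{2}$ ($I{\left(T \right)} = 2 T \left(T + 2 T\right) = 2 T 3 T = 6 T^{2}$)
$- \frac{10365}{38759} + \frac{I{\left(l{\left(-13,-14 \right)} \right)}}{-46172} = - \frac{10365}{38759} + \frac{6 \left(-14\right)^{2}}{-46172} = \left(-10365\right) \frac{1}{38759} + 6 \cdot 196 \left(- \frac{1}{46172}\right) = - \frac{10365}{38759} + 1176 \left(- \frac{1}{46172}\right) = - \frac{10365}{38759} - \frac{42}{1649} = - \frac{18719763}{63913591}$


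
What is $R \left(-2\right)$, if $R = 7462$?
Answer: $-14924$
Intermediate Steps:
$R \left(-2\right) = 7462 \left(-2\right) = -14924$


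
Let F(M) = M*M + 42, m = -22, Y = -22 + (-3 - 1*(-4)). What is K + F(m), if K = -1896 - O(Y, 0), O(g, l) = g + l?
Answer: -1349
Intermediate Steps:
Y = -21 (Y = -22 + (-3 + 4) = -22 + 1 = -21)
K = -1875 (K = -1896 - (-21 + 0) = -1896 - 1*(-21) = -1896 + 21 = -1875)
F(M) = 42 + M² (F(M) = M² + 42 = 42 + M²)
K + F(m) = -1875 + (42 + (-22)²) = -1875 + (42 + 484) = -1875 + 526 = -1349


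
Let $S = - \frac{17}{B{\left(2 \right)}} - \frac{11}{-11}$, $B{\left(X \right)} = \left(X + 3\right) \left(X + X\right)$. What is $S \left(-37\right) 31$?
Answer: $- \frac{3441}{20} \approx -172.05$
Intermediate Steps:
$B{\left(X \right)} = 2 X \left(3 + X\right)$ ($B{\left(X \right)} = \left(3 + X\right) 2 X = 2 X \left(3 + X\right)$)
$S = \frac{3}{20}$ ($S = - \frac{17}{2 \cdot 2 \left(3 + 2\right)} - \frac{11}{-11} = - \frac{17}{2 \cdot 2 \cdot 5} - -1 = - \frac{17}{20} + 1 = \frac{3}{20} \approx 0.15$)
$S \left(-37\right) 31 = \frac{3}{20} \left(-37\right) 31 = \left(- \frac{111}{20}\right) 31 = - \frac{3441}{20}$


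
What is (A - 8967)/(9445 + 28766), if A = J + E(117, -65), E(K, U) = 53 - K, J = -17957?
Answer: -8996/12737 ≈ -0.70629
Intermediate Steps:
A = -18021 (A = -17957 + (53 - 1*117) = -17957 + (53 - 117) = -17957 - 64 = -18021)
(A - 8967)/(9445 + 28766) = (-18021 - 8967)/(9445 + 28766) = -26988/38211 = -26988*1/38211 = -8996/12737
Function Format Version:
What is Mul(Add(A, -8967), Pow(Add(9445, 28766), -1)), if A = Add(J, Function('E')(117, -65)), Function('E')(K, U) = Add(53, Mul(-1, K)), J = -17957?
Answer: Rational(-8996, 12737) ≈ -0.70629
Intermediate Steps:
A = -18021 (A = Add(-17957, Add(53, Mul(-1, 117))) = Add(-17957, Add(53, -117)) = Add(-17957, -64) = -18021)
Mul(Add(A, -8967), Pow(Add(9445, 28766), -1)) = Mul(Add(-18021, -8967), Pow(Add(9445, 28766), -1)) = Mul(-26988, Pow(38211, -1)) = Mul(-26988, Rational(1, 38211)) = Rational(-8996, 12737)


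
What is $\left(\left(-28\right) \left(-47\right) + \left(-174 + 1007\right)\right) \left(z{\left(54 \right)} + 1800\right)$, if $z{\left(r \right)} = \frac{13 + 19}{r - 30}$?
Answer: $\frac{11613196}{3} \approx 3.8711 \cdot 10^{6}$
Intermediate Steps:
$z{\left(r \right)} = \frac{32}{-30 + r}$
$\left(\left(-28\right) \left(-47\right) + \left(-174 + 1007\right)\right) \left(z{\left(54 \right)} + 1800\right) = \left(\left(-28\right) \left(-47\right) + \left(-174 + 1007\right)\right) \left(\frac{32}{-30 + 54} + 1800\right) = \left(1316 + 833\right) \left(\frac{32}{24} + 1800\right) = 2149 \left(32 \cdot \frac{1}{24} + 1800\right) = 2149 \left(\frac{4}{3} + 1800\right) = 2149 \cdot \frac{5404}{3} = \frac{11613196}{3}$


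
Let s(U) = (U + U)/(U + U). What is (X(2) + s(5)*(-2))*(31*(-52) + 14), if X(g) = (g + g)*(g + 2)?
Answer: -22372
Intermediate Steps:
s(U) = 1 (s(U) = (2*U)/((2*U)) = (2*U)*(1/(2*U)) = 1)
X(g) = 2*g*(2 + g) (X(g) = (2*g)*(2 + g) = 2*g*(2 + g))
(X(2) + s(5)*(-2))*(31*(-52) + 14) = (2*2*(2 + 2) + 1*(-2))*(31*(-52) + 14) = (2*2*4 - 2)*(-1612 + 14) = (16 - 2)*(-1598) = 14*(-1598) = -22372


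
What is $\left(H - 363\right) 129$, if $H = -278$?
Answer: $-82689$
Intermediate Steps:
$\left(H - 363\right) 129 = \left(-278 - 363\right) 129 = \left(-641\right) 129 = -82689$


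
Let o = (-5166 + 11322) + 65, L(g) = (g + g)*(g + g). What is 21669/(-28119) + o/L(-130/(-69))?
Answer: 21317148901/48739600 ≈ 437.37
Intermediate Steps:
L(g) = 4*g**2 (L(g) = (2*g)*(2*g) = 4*g**2)
o = 6221 (o = 6156 + 65 = 6221)
21669/(-28119) + o/L(-130/(-69)) = 21669/(-28119) + 6221/((4*(-130/(-69))**2)) = 21669*(-1/28119) + 6221/((4*(-130*(-1/69))**2)) = -7223/9373 + 6221/((4*(130/69)**2)) = -7223/9373 + 6221/((4*(16900/4761))) = -7223/9373 + 6221/(67600/4761) = -7223/9373 + 6221*(4761/67600) = -7223/9373 + 29618181/67600 = 21317148901/48739600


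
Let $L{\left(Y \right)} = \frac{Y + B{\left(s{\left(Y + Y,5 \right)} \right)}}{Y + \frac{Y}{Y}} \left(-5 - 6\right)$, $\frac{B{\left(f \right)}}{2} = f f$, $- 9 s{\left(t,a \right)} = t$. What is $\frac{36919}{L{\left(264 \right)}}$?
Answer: $- \frac{88051815}{707608} \approx -124.44$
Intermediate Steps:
$s{\left(t,a \right)} = - \frac{t}{9}$
$B{\left(f \right)} = 2 f^{2}$ ($B{\left(f \right)} = 2 f f = 2 f^{2}$)
$L{\left(Y \right)} = - \frac{11 \left(Y + \frac{8 Y^{2}}{81}\right)}{1 + Y}$ ($L{\left(Y \right)} = \frac{Y + 2 \left(- \frac{Y + Y}{9}\right)^{2}}{Y + \frac{Y}{Y}} \left(-5 - 6\right) = \frac{Y + 2 \left(- \frac{2 Y}{9}\right)^{2}}{Y + 1} \left(-11\right) = \frac{Y + 2 \left(- \frac{2 Y}{9}\right)^{2}}{1 + Y} \left(-11\right) = \frac{Y + 2 \frac{4 Y^{2}}{81}}{1 + Y} \left(-11\right) = \frac{Y + \frac{8 Y^{2}}{81}}{1 + Y} \left(-11\right) = - \frac{11 \left(Y + \frac{8 Y^{2}}{81}\right)}{1 + Y}$)
$\frac{36919}{L{\left(264 \right)}} = \frac{36919}{\frac{11}{81} \cdot 264 \frac{1}{1 + 264} \left(-81 - 2112\right)} = \frac{36919}{\frac{11}{81} \cdot 264 \cdot \frac{1}{265} \left(-81 - 2112\right)} = \frac{36919}{\frac{11}{81} \cdot 264 \cdot \frac{1}{265} \left(-2193\right)} = \frac{36919}{- \frac{707608}{2385}} = 36919 \left(- \frac{2385}{707608}\right) = - \frac{88051815}{707608}$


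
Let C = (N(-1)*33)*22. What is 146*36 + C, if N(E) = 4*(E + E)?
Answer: -552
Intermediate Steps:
N(E) = 8*E (N(E) = 4*(2*E) = 8*E)
C = -5808 (C = ((8*(-1))*33)*22 = -8*33*22 = -264*22 = -5808)
146*36 + C = 146*36 - 5808 = 5256 - 5808 = -552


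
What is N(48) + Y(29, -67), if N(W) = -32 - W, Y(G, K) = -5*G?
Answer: -225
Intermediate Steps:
N(48) + Y(29, -67) = (-32 - 1*48) - 5*29 = (-32 - 48) - 145 = -80 - 145 = -225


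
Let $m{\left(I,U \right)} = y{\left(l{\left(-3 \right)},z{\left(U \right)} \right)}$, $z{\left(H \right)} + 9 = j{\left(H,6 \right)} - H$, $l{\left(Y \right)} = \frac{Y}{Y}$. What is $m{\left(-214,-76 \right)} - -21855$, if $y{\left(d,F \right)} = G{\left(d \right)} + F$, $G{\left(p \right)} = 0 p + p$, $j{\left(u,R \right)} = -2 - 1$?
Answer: $21920$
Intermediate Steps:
$j{\left(u,R \right)} = -3$
$l{\left(Y \right)} = 1$
$G{\left(p \right)} = p$ ($G{\left(p \right)} = 0 + p = p$)
$z{\left(H \right)} = -12 - H$ ($z{\left(H \right)} = -9 - \left(3 + H\right) = -12 - H$)
$y{\left(d,F \right)} = F + d$ ($y{\left(d,F \right)} = d + F = F + d$)
$m{\left(I,U \right)} = -11 - U$ ($m{\left(I,U \right)} = \left(-12 - U\right) + 1 = -11 - U$)
$m{\left(-214,-76 \right)} - -21855 = \left(-11 - -76\right) - -21855 = \left(-11 + 76\right) + 21855 = 65 + 21855 = 21920$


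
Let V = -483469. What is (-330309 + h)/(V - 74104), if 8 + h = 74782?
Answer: 255535/557573 ≈ 0.45830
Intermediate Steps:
h = 74774 (h = -8 + 74782 = 74774)
(-330309 + h)/(V - 74104) = (-330309 + 74774)/(-483469 - 74104) = -255535/(-557573) = -255535*(-1/557573) = 255535/557573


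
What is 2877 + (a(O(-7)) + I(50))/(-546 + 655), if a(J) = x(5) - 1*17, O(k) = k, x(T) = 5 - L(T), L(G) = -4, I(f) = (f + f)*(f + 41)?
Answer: 322685/109 ≈ 2960.4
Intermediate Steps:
I(f) = 2*f*(41 + f) (I(f) = (2*f)*(41 + f) = 2*f*(41 + f))
x(T) = 9 (x(T) = 5 - 1*(-4) = 5 + 4 = 9)
a(J) = -8 (a(J) = 9 - 1*17 = 9 - 17 = -8)
2877 + (a(O(-7)) + I(50))/(-546 + 655) = 2877 + (-8 + 2*50*(41 + 50))/(-546 + 655) = 2877 + (-8 + 2*50*91)/109 = 2877 + (-8 + 9100)*(1/109) = 2877 + 9092*(1/109) = 2877 + 9092/109 = 322685/109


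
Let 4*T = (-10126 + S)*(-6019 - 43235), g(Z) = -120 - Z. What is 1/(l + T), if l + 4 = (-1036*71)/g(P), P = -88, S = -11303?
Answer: 8/2110946289 ≈ 3.7898e-9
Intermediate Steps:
l = 18357/8 (l = -4 + (-1036*71)/(-120 - 1*(-88)) = -4 - 73556/(-120 + 88) = -4 - 73556/(-32) = -4 - 73556*(-1/32) = -4 + 18389/8 = 18357/8 ≈ 2294.6)
T = 527731983/2 (T = ((-10126 - 11303)*(-6019 - 43235))/4 = (-21429*(-49254))/4 = (¼)*1055463966 = 527731983/2 ≈ 2.6387e+8)
1/(l + T) = 1/(18357/8 + 527731983/2) = 1/(2110946289/8) = 8/2110946289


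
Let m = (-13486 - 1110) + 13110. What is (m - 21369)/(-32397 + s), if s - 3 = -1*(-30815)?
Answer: 22855/1579 ≈ 14.474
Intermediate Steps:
m = -1486 (m = -14596 + 13110 = -1486)
s = 30818 (s = 3 - 1*(-30815) = 3 + 30815 = 30818)
(m - 21369)/(-32397 + s) = (-1486 - 21369)/(-32397 + 30818) = -22855/(-1579) = -22855*(-1/1579) = 22855/1579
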